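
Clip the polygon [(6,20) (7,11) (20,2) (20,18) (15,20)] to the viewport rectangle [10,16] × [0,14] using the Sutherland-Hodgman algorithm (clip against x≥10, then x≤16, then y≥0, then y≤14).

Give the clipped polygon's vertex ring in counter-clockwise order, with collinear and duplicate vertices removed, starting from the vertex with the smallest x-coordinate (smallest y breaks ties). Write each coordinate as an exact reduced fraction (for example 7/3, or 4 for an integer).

Clipped polygon: [(10,116/13) (16,62/13) (16,14) (10,14)]

1. After x ≥ 10: [(10,20) (10,116/13) (20,2) (20,18) (15,20)]
2. After x ≤ 16: [(10,20) (10,116/13) (16,62/13) (16,98/5) (15,20)]
3. After y ≥ 0: [(10,20) (10,116/13) (16,62/13) (16,98/5) (15,20)]
4. After y ≤ 14: [(10,14) (10,116/13) (16,62/13) (16,14)]
5. Canonical ring: [(10,116/13) (16,62/13) (16,14) (10,14)]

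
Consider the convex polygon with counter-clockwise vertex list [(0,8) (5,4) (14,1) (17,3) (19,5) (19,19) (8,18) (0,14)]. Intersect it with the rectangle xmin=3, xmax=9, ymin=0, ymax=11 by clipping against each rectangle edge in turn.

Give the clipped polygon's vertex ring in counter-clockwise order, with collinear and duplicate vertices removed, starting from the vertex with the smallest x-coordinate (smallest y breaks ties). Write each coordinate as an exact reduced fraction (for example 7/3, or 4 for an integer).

1. After x ≥ 3: [(3,28/5) (5,4) (14,1) (17,3) (19,5) (19,19) (8,18) (3,31/2)]
2. After x ≤ 9: [(3,28/5) (5,4) (9,8/3) (9,199/11) (8,18) (3,31/2)]
3. After y ≥ 0: [(3,28/5) (5,4) (9,8/3) (9,199/11) (8,18) (3,31/2)]
4. After y ≤ 11: [(3,11) (3,28/5) (5,4) (9,8/3) (9,11)]
5. Canonical ring: [(3,28/5) (5,4) (9,8/3) (9,11) (3,11)]

Clipped polygon: [(3,28/5) (5,4) (9,8/3) (9,11) (3,11)]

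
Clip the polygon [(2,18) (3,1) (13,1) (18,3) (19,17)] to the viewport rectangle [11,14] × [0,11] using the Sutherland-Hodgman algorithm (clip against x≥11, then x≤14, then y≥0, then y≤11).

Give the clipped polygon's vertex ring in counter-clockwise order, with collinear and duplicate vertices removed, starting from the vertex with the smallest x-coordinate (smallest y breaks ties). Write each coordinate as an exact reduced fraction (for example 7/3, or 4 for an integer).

1. After x ≥ 11: [(11,297/17) (11,1) (13,1) (18,3) (19,17)]
2. After x ≤ 14: [(14,294/17) (11,297/17) (11,1) (13,1) (14,7/5)]
3. After y ≥ 0: [(14,294/17) (11,297/17) (11,1) (13,1) (14,7/5)]
4. After y ≤ 11: [(14,11) (11,11) (11,1) (13,1) (14,7/5)]
5. Canonical ring: [(11,1) (13,1) (14,7/5) (14,11) (11,11)]

Clipped polygon: [(11,1) (13,1) (14,7/5) (14,11) (11,11)]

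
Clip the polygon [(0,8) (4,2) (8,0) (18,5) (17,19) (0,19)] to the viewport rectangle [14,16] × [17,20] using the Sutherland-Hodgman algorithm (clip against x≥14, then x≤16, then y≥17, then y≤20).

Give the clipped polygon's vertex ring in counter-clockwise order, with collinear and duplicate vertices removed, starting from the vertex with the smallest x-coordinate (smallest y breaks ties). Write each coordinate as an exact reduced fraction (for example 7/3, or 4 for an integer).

Clipped polygon: [(14,17) (16,17) (16,19) (14,19)]

1. After x ≥ 14: [(14,3) (18,5) (17,19) (14,19)]
2. After x ≤ 16: [(14,3) (16,4) (16,19) (14,19)]
3. After y ≥ 17: [(14,17) (16,17) (16,19) (14,19)]
4. After y ≤ 20: [(14,17) (16,17) (16,19) (14,19)]
5. Canonical ring: [(14,17) (16,17) (16,19) (14,19)]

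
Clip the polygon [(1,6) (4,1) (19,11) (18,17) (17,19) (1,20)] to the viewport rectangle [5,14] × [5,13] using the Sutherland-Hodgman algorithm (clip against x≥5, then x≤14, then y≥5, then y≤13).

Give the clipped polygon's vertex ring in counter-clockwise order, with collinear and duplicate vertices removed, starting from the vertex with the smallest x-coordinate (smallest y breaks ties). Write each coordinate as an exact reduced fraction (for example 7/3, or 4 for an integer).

Clipped polygon: [(5,5) (10,5) (14,23/3) (14,13) (5,13)]

1. After x ≥ 5: [(5,5/3) (19,11) (18,17) (17,19) (5,79/4)]
2. After x ≤ 14: [(5,5/3) (14,23/3) (14,307/16) (5,79/4)]
3. After y ≥ 5: [(5,5) (10,5) (14,23/3) (14,307/16) (5,79/4)]
4. After y ≤ 13: [(5,13) (5,5) (10,5) (14,23/3) (14,13)]
5. Canonical ring: [(5,5) (10,5) (14,23/3) (14,13) (5,13)]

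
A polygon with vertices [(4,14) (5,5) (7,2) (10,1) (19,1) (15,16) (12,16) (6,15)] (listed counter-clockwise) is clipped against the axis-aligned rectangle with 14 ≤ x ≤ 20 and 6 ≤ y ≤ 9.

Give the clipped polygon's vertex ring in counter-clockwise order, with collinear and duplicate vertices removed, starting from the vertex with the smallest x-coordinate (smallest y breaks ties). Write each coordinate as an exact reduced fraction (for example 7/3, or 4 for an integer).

1. After x ≥ 14: [(14,1) (19,1) (15,16) (14,16)]
2. After x ≤ 20: [(14,1) (19,1) (15,16) (14,16)]
3. After y ≥ 6: [(14,6) (53/3,6) (15,16) (14,16)]
4. After y ≤ 9: [(14,9) (14,6) (53/3,6) (253/15,9)]
5. Canonical ring: [(14,6) (53/3,6) (253/15,9) (14,9)]

Clipped polygon: [(14,6) (53/3,6) (253/15,9) (14,9)]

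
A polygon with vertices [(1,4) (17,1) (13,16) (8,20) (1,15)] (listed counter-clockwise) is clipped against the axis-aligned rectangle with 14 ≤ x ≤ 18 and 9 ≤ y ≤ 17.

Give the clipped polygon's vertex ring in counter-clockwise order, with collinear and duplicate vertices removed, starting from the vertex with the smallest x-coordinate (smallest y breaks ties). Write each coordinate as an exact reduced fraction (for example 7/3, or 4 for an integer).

Clipped polygon: [(14,9) (223/15,9) (14,49/4)]

1. After x ≥ 14: [(14,25/16) (17,1) (14,49/4)]
2. After x ≤ 18: [(14,25/16) (17,1) (14,49/4)]
3. After y ≥ 9: [(14,9) (223/15,9) (14,49/4)]
4. After y ≤ 17: [(14,9) (223/15,9) (14,49/4)]
5. Canonical ring: [(14,9) (223/15,9) (14,49/4)]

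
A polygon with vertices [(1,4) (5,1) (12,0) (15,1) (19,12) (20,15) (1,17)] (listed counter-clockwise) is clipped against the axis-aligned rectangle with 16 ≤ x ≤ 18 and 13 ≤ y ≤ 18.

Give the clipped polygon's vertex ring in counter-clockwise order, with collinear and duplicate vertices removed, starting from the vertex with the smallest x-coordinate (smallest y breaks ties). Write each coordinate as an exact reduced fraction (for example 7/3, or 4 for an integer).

Clipped polygon: [(16,13) (18,13) (18,289/19) (16,293/19)]

1. After x ≥ 16: [(16,15/4) (19,12) (20,15) (16,293/19)]
2. After x ≤ 18: [(16,15/4) (18,37/4) (18,289/19) (16,293/19)]
3. After y ≥ 13: [(16,13) (18,13) (18,289/19) (16,293/19)]
4. After y ≤ 18: [(16,13) (18,13) (18,289/19) (16,293/19)]
5. Canonical ring: [(16,13) (18,13) (18,289/19) (16,293/19)]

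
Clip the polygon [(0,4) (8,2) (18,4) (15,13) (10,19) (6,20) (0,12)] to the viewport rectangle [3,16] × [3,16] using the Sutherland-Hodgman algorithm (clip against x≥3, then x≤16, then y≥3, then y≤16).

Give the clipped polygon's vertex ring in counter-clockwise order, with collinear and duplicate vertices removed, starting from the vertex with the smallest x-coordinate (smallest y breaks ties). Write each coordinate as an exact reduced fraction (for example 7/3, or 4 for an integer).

Clipped polygon: [(3,13/4) (4,3) (13,3) (16,18/5) (16,10) (15,13) (25/2,16) (3,16)]

1. After x ≥ 3: [(3,13/4) (8,2) (18,4) (15,13) (10,19) (6,20) (3,16)]
2. After x ≤ 16: [(3,13/4) (8,2) (16,18/5) (16,10) (15,13) (10,19) (6,20) (3,16)]
3. After y ≥ 3: [(3,13/4) (4,3) (13,3) (16,18/5) (16,10) (15,13) (10,19) (6,20) (3,16)]
4. After y ≤ 16: [(3,13/4) (4,3) (13,3) (16,18/5) (16,10) (15,13) (25/2,16) (3,16) (3,16)]
5. Canonical ring: [(3,13/4) (4,3) (13,3) (16,18/5) (16,10) (15,13) (25/2,16) (3,16)]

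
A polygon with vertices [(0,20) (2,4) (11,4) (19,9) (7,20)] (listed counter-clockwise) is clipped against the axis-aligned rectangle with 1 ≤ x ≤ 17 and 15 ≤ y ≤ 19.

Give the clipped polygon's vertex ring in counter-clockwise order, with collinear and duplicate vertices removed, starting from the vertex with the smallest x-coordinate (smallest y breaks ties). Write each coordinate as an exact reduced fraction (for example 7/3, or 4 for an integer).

1. After x ≥ 1: [(1,20) (1,12) (2,4) (11,4) (19,9) (7,20)]
2. After x ≤ 17: [(1,20) (1,12) (2,4) (11,4) (17,31/4) (17,65/6) (7,20)]
3. After y ≥ 15: [(1,20) (1,15) (137/11,15) (7,20)]
4. After y ≤ 19: [(1,19) (1,15) (137/11,15) (89/11,19)]
5. Canonical ring: [(1,15) (137/11,15) (89/11,19) (1,19)]

Clipped polygon: [(1,15) (137/11,15) (89/11,19) (1,19)]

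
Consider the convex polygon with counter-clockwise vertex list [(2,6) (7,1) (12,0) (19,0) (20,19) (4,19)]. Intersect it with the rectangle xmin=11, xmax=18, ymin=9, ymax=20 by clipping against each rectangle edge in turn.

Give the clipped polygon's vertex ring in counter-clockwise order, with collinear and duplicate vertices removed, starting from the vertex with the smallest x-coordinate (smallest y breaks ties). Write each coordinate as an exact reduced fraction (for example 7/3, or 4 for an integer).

Clipped polygon: [(11,9) (18,9) (18,19) (11,19)]

1. After x ≥ 11: [(11,1/5) (12,0) (19,0) (20,19) (11,19)]
2. After x ≤ 18: [(11,1/5) (12,0) (18,0) (18,19) (11,19)]
3. After y ≥ 9: [(11,9) (18,9) (18,19) (11,19)]
4. After y ≤ 20: [(11,9) (18,9) (18,19) (11,19)]
5. Canonical ring: [(11,9) (18,9) (18,19) (11,19)]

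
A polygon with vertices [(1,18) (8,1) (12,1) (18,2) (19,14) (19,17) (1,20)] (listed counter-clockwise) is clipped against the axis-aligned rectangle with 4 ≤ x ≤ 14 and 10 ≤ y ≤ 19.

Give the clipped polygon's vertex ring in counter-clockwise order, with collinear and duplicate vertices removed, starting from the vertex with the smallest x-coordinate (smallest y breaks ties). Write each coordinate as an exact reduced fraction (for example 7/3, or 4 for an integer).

1. After x ≥ 4: [(4,75/7) (8,1) (12,1) (18,2) (19,14) (19,17) (4,39/2)]
2. After x ≤ 14: [(4,75/7) (8,1) (12,1) (14,4/3) (14,107/6) (4,39/2)]
3. After y ≥ 10: [(4,75/7) (73/17,10) (14,10) (14,107/6) (4,39/2)]
4. After y ≤ 19: [(4,19) (4,75/7) (73/17,10) (14,10) (14,107/6) (7,19)]
5. Canonical ring: [(4,75/7) (73/17,10) (14,10) (14,107/6) (7,19) (4,19)]

Clipped polygon: [(4,75/7) (73/17,10) (14,10) (14,107/6) (7,19) (4,19)]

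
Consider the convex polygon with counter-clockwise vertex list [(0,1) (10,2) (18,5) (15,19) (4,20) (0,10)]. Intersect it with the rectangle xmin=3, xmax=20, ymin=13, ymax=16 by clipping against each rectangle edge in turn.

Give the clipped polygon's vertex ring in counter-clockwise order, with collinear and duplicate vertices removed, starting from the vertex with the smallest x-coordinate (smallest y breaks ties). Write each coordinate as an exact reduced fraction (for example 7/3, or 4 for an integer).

1. After x ≥ 3: [(3,13/10) (10,2) (18,5) (15,19) (4,20) (3,35/2)]
2. After x ≤ 20: [(3,13/10) (10,2) (18,5) (15,19) (4,20) (3,35/2)]
3. After y ≥ 13: [(3,13) (114/7,13) (15,19) (4,20) (3,35/2)]
4. After y ≤ 16: [(3,16) (3,13) (114/7,13) (219/14,16)]
5. Canonical ring: [(3,13) (114/7,13) (219/14,16) (3,16)]

Clipped polygon: [(3,13) (114/7,13) (219/14,16) (3,16)]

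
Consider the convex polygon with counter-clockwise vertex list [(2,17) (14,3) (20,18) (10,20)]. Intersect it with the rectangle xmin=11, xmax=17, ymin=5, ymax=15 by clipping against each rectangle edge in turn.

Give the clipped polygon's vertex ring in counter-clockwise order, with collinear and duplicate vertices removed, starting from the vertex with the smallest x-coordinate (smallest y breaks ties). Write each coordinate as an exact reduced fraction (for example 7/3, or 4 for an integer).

1. After x ≥ 11: [(11,13/2) (14,3) (20,18) (11,99/5)]
2. After x ≤ 17: [(11,13/2) (14,3) (17,21/2) (17,93/5) (11,99/5)]
3. After y ≥ 5: [(11,13/2) (86/7,5) (74/5,5) (17,21/2) (17,93/5) (11,99/5)]
4. After y ≤ 15: [(11,15) (11,13/2) (86/7,5) (74/5,5) (17,21/2) (17,15)]
5. Canonical ring: [(11,13/2) (86/7,5) (74/5,5) (17,21/2) (17,15) (11,15)]

Clipped polygon: [(11,13/2) (86/7,5) (74/5,5) (17,21/2) (17,15) (11,15)]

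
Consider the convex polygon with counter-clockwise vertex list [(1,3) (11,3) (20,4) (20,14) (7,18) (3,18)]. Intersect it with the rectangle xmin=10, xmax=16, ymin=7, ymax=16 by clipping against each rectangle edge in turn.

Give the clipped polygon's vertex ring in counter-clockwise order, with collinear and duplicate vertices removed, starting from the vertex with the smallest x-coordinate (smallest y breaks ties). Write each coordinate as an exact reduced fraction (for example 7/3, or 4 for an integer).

Clipped polygon: [(10,7) (16,7) (16,198/13) (27/2,16) (10,16)]

1. After x ≥ 10: [(10,3) (11,3) (20,4) (20,14) (10,222/13)]
2. After x ≤ 16: [(10,3) (11,3) (16,32/9) (16,198/13) (10,222/13)]
3. After y ≥ 7: [(10,7) (16,7) (16,198/13) (10,222/13)]
4. After y ≤ 16: [(10,16) (10,7) (16,7) (16,198/13) (27/2,16)]
5. Canonical ring: [(10,7) (16,7) (16,198/13) (27/2,16) (10,16)]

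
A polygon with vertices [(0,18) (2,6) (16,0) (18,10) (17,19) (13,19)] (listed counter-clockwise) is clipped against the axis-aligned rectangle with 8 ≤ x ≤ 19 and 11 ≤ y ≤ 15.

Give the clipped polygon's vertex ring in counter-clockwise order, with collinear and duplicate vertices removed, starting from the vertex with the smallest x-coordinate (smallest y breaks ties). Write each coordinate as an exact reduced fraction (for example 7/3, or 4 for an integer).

1. After x ≥ 8: [(8,242/13) (8,24/7) (16,0) (18,10) (17,19) (13,19)]
2. After x ≤ 19: [(8,242/13) (8,24/7) (16,0) (18,10) (17,19) (13,19)]
3. After y ≥ 11: [(8,242/13) (8,11) (161/9,11) (17,19) (13,19)]
4. After y ≤ 15: [(8,15) (8,11) (161/9,11) (157/9,15)]
5. Canonical ring: [(8,11) (161/9,11) (157/9,15) (8,15)]

Clipped polygon: [(8,11) (161/9,11) (157/9,15) (8,15)]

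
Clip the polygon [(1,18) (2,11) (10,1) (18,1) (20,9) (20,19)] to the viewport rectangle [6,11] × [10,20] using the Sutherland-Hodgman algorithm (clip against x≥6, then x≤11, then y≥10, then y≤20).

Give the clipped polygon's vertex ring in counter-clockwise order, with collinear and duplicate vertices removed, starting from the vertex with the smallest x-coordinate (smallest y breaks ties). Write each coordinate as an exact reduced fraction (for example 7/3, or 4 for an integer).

Clipped polygon: [(6,10) (11,10) (11,352/19) (6,347/19)]

1. After x ≥ 6: [(6,347/19) (6,6) (10,1) (18,1) (20,9) (20,19)]
2. After x ≤ 11: [(11,352/19) (6,347/19) (6,6) (10,1) (11,1)]
3. After y ≥ 10: [(11,10) (11,352/19) (6,347/19) (6,10)]
4. After y ≤ 20: [(11,10) (11,352/19) (6,347/19) (6,10)]
5. Canonical ring: [(6,10) (11,10) (11,352/19) (6,347/19)]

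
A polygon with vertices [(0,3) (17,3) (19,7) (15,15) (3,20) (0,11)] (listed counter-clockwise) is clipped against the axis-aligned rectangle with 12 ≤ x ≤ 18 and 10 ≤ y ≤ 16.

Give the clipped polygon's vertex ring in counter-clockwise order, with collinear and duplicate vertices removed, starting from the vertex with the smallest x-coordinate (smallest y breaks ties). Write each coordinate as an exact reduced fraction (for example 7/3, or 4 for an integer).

Clipped polygon: [(12,10) (35/2,10) (15,15) (63/5,16) (12,16)]

1. After x ≥ 12: [(12,3) (17,3) (19,7) (15,15) (12,65/4)]
2. After x ≤ 18: [(12,3) (17,3) (18,5) (18,9) (15,15) (12,65/4)]
3. After y ≥ 10: [(12,10) (35/2,10) (15,15) (12,65/4)]
4. After y ≤ 16: [(12,16) (12,10) (35/2,10) (15,15) (63/5,16)]
5. Canonical ring: [(12,10) (35/2,10) (15,15) (63/5,16) (12,16)]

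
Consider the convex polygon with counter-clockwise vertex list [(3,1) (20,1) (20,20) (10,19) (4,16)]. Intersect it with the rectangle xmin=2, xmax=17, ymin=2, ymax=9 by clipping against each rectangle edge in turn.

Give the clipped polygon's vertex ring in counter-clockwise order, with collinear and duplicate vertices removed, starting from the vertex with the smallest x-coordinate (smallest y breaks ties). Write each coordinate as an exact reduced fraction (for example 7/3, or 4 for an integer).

1. After x ≥ 2: [(3,1) (20,1) (20,20) (10,19) (4,16)]
2. After x ≤ 17: [(3,1) (17,1) (17,197/10) (10,19) (4,16)]
3. After y ≥ 2: [(46/15,2) (17,2) (17,197/10) (10,19) (4,16)]
4. After y ≤ 9: [(53/15,9) (46/15,2) (17,2) (17,9)]
5. Canonical ring: [(46/15,2) (17,2) (17,9) (53/15,9)]

Clipped polygon: [(46/15,2) (17,2) (17,9) (53/15,9)]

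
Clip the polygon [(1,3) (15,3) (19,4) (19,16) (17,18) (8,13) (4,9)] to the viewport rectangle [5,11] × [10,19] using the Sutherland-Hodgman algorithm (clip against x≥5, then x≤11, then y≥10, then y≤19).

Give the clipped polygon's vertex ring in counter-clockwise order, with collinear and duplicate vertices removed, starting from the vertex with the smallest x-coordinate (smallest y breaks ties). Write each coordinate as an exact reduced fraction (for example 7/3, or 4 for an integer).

Clipped polygon: [(5,10) (11,10) (11,44/3) (8,13)]

1. After x ≥ 5: [(5,3) (15,3) (19,4) (19,16) (17,18) (8,13) (5,10)]
2. After x ≤ 11: [(5,3) (11,3) (11,44/3) (8,13) (5,10)]
3. After y ≥ 10: [(5,10) (11,10) (11,44/3) (8,13) (5,10)]
4. After y ≤ 19: [(5,10) (11,10) (11,44/3) (8,13) (5,10)]
5. Canonical ring: [(5,10) (11,10) (11,44/3) (8,13)]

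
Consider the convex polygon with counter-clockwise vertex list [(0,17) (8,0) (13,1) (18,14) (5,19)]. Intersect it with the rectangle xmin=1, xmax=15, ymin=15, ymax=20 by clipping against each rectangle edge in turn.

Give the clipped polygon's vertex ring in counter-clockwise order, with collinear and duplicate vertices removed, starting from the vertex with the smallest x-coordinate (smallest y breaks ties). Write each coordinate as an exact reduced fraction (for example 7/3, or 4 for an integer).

Clipped polygon: [(1,15) (15,15) (15,197/13) (5,19) (1,87/5)]

1. After x ≥ 1: [(1,87/5) (1,119/8) (8,0) (13,1) (18,14) (5,19)]
2. After x ≤ 15: [(1,87/5) (1,119/8) (8,0) (13,1) (15,31/5) (15,197/13) (5,19)]
3. After y ≥ 15: [(1,87/5) (1,15) (15,15) (15,197/13) (5,19)]
4. After y ≤ 20: [(1,87/5) (1,15) (15,15) (15,197/13) (5,19)]
5. Canonical ring: [(1,15) (15,15) (15,197/13) (5,19) (1,87/5)]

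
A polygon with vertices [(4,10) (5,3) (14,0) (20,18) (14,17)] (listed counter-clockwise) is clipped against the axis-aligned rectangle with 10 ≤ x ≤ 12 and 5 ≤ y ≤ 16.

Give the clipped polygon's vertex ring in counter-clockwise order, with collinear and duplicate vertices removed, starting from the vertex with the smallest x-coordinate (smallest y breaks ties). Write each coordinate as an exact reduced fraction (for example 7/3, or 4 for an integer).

1. After x ≥ 10: [(10,71/5) (10,4/3) (14,0) (20,18) (14,17)]
2. After x ≤ 12: [(12,78/5) (10,71/5) (10,4/3) (12,2/3)]
3. After y ≥ 5: [(12,5) (12,78/5) (10,71/5) (10,5)]
4. After y ≤ 16: [(12,5) (12,78/5) (10,71/5) (10,5)]
5. Canonical ring: [(10,5) (12,5) (12,78/5) (10,71/5)]

Clipped polygon: [(10,5) (12,5) (12,78/5) (10,71/5)]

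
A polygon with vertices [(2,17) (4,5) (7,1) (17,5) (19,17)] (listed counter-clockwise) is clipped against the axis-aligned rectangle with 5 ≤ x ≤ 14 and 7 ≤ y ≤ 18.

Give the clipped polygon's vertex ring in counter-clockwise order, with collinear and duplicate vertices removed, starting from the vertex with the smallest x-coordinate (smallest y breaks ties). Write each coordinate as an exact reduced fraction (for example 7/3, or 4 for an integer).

1. After x ≥ 5: [(5,17) (5,11/3) (7,1) (17,5) (19,17)]
2. After x ≤ 14: [(14,17) (5,17) (5,11/3) (7,1) (14,19/5)]
3. After y ≥ 7: [(14,7) (14,17) (5,17) (5,7)]
4. After y ≤ 18: [(14,7) (14,17) (5,17) (5,7)]
5. Canonical ring: [(5,7) (14,7) (14,17) (5,17)]

Clipped polygon: [(5,7) (14,7) (14,17) (5,17)]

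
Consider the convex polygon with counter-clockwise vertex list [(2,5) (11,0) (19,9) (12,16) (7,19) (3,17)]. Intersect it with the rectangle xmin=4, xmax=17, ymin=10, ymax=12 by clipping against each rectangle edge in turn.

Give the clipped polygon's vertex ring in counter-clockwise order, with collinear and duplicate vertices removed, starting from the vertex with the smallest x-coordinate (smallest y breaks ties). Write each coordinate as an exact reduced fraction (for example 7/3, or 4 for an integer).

1. After x ≥ 4: [(4,35/9) (11,0) (19,9) (12,16) (7,19) (4,35/2)]
2. After x ≤ 17: [(4,35/9) (11,0) (17,27/4) (17,11) (12,16) (7,19) (4,35/2)]
3. After y ≥ 10: [(4,10) (17,10) (17,11) (12,16) (7,19) (4,35/2)]
4. After y ≤ 12: [(4,12) (4,10) (17,10) (17,11) (16,12)]
5. Canonical ring: [(4,10) (17,10) (17,11) (16,12) (4,12)]

Clipped polygon: [(4,10) (17,10) (17,11) (16,12) (4,12)]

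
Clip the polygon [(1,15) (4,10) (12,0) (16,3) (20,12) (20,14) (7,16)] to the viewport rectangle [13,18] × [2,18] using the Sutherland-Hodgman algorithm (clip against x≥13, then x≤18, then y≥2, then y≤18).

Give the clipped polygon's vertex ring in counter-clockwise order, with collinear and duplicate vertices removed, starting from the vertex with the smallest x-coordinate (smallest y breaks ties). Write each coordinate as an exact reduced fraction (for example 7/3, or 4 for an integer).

Clipped polygon: [(13,2) (44/3,2) (16,3) (18,15/2) (18,186/13) (13,196/13)]

1. After x ≥ 13: [(13,3/4) (16,3) (20,12) (20,14) (13,196/13)]
2. After x ≤ 18: [(13,3/4) (16,3) (18,15/2) (18,186/13) (13,196/13)]
3. After y ≥ 2: [(13,2) (44/3,2) (16,3) (18,15/2) (18,186/13) (13,196/13)]
4. After y ≤ 18: [(13,2) (44/3,2) (16,3) (18,15/2) (18,186/13) (13,196/13)]
5. Canonical ring: [(13,2) (44/3,2) (16,3) (18,15/2) (18,186/13) (13,196/13)]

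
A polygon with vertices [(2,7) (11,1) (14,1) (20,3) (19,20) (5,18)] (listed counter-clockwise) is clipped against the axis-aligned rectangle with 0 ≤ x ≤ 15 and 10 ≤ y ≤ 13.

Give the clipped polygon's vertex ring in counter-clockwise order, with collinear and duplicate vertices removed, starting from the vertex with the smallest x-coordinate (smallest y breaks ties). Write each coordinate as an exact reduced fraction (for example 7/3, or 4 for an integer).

1. After x ≥ 0: [(2,7) (11,1) (14,1) (20,3) (19,20) (5,18)]
2. After x ≤ 15: [(2,7) (11,1) (14,1) (15,4/3) (15,136/7) (5,18)]
3. After y ≥ 10: [(31/11,10) (15,10) (15,136/7) (5,18)]
4. After y ≤ 13: [(40/11,13) (31/11,10) (15,10) (15,13)]
5. Canonical ring: [(31/11,10) (15,10) (15,13) (40/11,13)]

Clipped polygon: [(31/11,10) (15,10) (15,13) (40/11,13)]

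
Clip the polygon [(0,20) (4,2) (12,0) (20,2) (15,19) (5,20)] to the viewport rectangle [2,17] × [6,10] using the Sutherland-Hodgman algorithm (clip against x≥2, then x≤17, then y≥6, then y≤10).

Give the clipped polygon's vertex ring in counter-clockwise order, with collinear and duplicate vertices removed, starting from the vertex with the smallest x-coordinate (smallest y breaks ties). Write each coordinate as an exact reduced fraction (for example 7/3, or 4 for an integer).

Clipped polygon: [(20/9,10) (28/9,6) (17,6) (17,10)]

1. After x ≥ 2: [(2,20) (2,11) (4,2) (12,0) (20,2) (15,19) (5,20)]
2. After x ≤ 17: [(2,20) (2,11) (4,2) (12,0) (17,5/4) (17,61/5) (15,19) (5,20)]
3. After y ≥ 6: [(2,20) (2,11) (28/9,6) (17,6) (17,61/5) (15,19) (5,20)]
4. After y ≤ 10: [(20/9,10) (28/9,6) (17,6) (17,10)]
5. Canonical ring: [(20/9,10) (28/9,6) (17,6) (17,10)]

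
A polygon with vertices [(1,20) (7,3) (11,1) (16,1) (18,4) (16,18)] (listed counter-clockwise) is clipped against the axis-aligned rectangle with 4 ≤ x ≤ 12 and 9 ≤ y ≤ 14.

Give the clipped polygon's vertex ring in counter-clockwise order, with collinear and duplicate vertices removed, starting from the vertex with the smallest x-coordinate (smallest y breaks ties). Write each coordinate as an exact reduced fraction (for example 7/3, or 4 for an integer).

Clipped polygon: [(4,23/2) (83/17,9) (12,9) (12,14) (4,14)]

1. After x ≥ 4: [(4,98/5) (4,23/2) (7,3) (11,1) (16,1) (18,4) (16,18)]
2. After x ≤ 12: [(12,278/15) (4,98/5) (4,23/2) (7,3) (11,1) (12,1)]
3. After y ≥ 9: [(12,9) (12,278/15) (4,98/5) (4,23/2) (83/17,9)]
4. After y ≤ 14: [(12,9) (12,14) (4,14) (4,23/2) (83/17,9)]
5. Canonical ring: [(4,23/2) (83/17,9) (12,9) (12,14) (4,14)]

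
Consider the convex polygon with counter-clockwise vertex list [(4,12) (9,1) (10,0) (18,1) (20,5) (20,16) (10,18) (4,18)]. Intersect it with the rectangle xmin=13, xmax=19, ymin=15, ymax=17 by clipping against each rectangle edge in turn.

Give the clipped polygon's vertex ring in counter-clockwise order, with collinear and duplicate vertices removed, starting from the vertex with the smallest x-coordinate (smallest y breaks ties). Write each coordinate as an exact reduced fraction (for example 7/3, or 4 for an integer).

Clipped polygon: [(13,15) (19,15) (19,81/5) (15,17) (13,17)]

1. After x ≥ 13: [(13,3/8) (18,1) (20,5) (20,16) (13,87/5)]
2. After x ≤ 19: [(13,3/8) (18,1) (19,3) (19,81/5) (13,87/5)]
3. After y ≥ 15: [(13,15) (19,15) (19,81/5) (13,87/5)]
4. After y ≤ 17: [(13,17) (13,15) (19,15) (19,81/5) (15,17)]
5. Canonical ring: [(13,15) (19,15) (19,81/5) (15,17) (13,17)]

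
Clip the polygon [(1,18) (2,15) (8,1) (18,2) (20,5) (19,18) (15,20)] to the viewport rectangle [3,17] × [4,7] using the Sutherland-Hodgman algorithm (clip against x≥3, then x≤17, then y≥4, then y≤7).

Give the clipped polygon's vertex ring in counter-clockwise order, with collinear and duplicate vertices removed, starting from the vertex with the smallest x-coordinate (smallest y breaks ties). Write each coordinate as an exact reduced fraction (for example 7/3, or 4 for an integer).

1. After x ≥ 3: [(3,128/7) (3,38/3) (8,1) (18,2) (20,5) (19,18) (15,20)]
2. After x ≤ 17: [(3,128/7) (3,38/3) (8,1) (17,19/10) (17,19) (15,20)]
3. After y ≥ 4: [(3,128/7) (3,38/3) (47/7,4) (17,4) (17,19) (15,20)]
4. After y ≤ 7: [(38/7,7) (47/7,4) (17,4) (17,7)]
5. Canonical ring: [(38/7,7) (47/7,4) (17,4) (17,7)]

Clipped polygon: [(38/7,7) (47/7,4) (17,4) (17,7)]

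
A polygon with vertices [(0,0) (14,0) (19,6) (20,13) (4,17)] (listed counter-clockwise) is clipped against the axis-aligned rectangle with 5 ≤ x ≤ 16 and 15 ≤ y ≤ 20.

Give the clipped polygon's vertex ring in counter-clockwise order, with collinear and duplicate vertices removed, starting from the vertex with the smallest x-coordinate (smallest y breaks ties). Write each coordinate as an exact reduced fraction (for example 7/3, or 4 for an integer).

1. After x ≥ 5: [(5,0) (14,0) (19,6) (20,13) (5,67/4)]
2. After x ≤ 16: [(5,0) (14,0) (16,12/5) (16,14) (5,67/4)]
3. After y ≥ 15: [(5,15) (12,15) (5,67/4)]
4. After y ≤ 20: [(5,15) (12,15) (5,67/4)]
5. Canonical ring: [(5,15) (12,15) (5,67/4)]

Clipped polygon: [(5,15) (12,15) (5,67/4)]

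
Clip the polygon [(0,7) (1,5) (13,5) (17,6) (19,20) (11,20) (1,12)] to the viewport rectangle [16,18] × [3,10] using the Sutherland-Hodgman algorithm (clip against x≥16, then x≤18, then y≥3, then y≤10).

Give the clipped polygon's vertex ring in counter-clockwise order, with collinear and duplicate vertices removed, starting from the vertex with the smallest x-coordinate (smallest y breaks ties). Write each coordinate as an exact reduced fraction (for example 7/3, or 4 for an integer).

Clipped polygon: [(16,23/4) (17,6) (123/7,10) (16,10)]

1. After x ≥ 16: [(16,23/4) (17,6) (19,20) (16,20)]
2. After x ≤ 18: [(16,23/4) (17,6) (18,13) (18,20) (16,20)]
3. After y ≥ 3: [(16,23/4) (17,6) (18,13) (18,20) (16,20)]
4. After y ≤ 10: [(16,10) (16,23/4) (17,6) (123/7,10)]
5. Canonical ring: [(16,23/4) (17,6) (123/7,10) (16,10)]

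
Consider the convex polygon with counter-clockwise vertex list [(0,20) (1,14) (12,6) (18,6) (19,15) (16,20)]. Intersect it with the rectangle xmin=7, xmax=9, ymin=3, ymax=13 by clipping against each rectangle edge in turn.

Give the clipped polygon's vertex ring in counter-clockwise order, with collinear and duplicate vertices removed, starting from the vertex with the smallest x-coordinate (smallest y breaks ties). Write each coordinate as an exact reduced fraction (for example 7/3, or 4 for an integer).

1. After x ≥ 7: [(7,20) (7,106/11) (12,6) (18,6) (19,15) (16,20)]
2. After x ≤ 9: [(9,20) (7,20) (7,106/11) (9,90/11)]
3. After y ≥ 3: [(9,20) (7,20) (7,106/11) (9,90/11)]
4. After y ≤ 13: [(9,13) (7,13) (7,106/11) (9,90/11)]
5. Canonical ring: [(7,106/11) (9,90/11) (9,13) (7,13)]

Clipped polygon: [(7,106/11) (9,90/11) (9,13) (7,13)]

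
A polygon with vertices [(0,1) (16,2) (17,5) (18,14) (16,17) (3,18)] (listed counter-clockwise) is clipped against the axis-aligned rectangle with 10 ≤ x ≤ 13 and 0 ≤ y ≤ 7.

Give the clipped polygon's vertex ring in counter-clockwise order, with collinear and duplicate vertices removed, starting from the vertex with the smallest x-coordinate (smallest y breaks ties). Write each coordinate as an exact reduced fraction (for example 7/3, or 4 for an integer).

Clipped polygon: [(10,13/8) (13,29/16) (13,7) (10,7)]

1. After x ≥ 10: [(10,13/8) (16,2) (17,5) (18,14) (16,17) (10,227/13)]
2. After x ≤ 13: [(10,13/8) (13,29/16) (13,224/13) (10,227/13)]
3. After y ≥ 0: [(10,13/8) (13,29/16) (13,224/13) (10,227/13)]
4. After y ≤ 7: [(10,7) (10,13/8) (13,29/16) (13,7)]
5. Canonical ring: [(10,13/8) (13,29/16) (13,7) (10,7)]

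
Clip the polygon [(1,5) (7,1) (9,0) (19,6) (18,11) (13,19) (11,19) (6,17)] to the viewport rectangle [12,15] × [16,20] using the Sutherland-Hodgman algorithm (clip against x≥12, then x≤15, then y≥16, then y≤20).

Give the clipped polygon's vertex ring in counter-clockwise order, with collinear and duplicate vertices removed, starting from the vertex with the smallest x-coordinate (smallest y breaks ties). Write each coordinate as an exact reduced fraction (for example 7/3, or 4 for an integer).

Clipped polygon: [(12,16) (119/8,16) (13,19) (12,19)]

1. After x ≥ 12: [(12,9/5) (19,6) (18,11) (13,19) (12,19)]
2. After x ≤ 15: [(12,9/5) (15,18/5) (15,79/5) (13,19) (12,19)]
3. After y ≥ 16: [(12,16) (119/8,16) (13,19) (12,19)]
4. After y ≤ 20: [(12,16) (119/8,16) (13,19) (12,19)]
5. Canonical ring: [(12,16) (119/8,16) (13,19) (12,19)]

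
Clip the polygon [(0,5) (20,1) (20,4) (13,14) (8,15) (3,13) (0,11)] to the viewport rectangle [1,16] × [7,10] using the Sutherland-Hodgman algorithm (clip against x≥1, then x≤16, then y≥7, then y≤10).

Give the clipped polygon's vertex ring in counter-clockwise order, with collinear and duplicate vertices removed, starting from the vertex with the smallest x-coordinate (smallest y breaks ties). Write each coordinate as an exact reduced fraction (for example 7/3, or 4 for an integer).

Clipped polygon: [(1,7) (16,7) (16,68/7) (79/5,10) (1,10)]

1. After x ≥ 1: [(1,24/5) (20,1) (20,4) (13,14) (8,15) (3,13) (1,35/3)]
2. After x ≤ 16: [(1,24/5) (16,9/5) (16,68/7) (13,14) (8,15) (3,13) (1,35/3)]
3. After y ≥ 7: [(1,7) (16,7) (16,68/7) (13,14) (8,15) (3,13) (1,35/3)]
4. After y ≤ 10: [(1,10) (1,7) (16,7) (16,68/7) (79/5,10)]
5. Canonical ring: [(1,7) (16,7) (16,68/7) (79/5,10) (1,10)]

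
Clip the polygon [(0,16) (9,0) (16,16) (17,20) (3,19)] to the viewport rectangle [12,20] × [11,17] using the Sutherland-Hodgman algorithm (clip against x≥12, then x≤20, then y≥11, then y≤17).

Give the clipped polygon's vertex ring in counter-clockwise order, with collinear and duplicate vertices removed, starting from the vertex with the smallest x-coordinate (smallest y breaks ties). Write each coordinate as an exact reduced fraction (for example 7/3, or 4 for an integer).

1. After x ≥ 12: [(12,48/7) (16,16) (17,20) (12,275/14)]
2. After x ≤ 20: [(12,48/7) (16,16) (17,20) (12,275/14)]
3. After y ≥ 11: [(12,11) (221/16,11) (16,16) (17,20) (12,275/14)]
4. After y ≤ 17: [(12,17) (12,11) (221/16,11) (16,16) (65/4,17)]
5. Canonical ring: [(12,11) (221/16,11) (16,16) (65/4,17) (12,17)]

Clipped polygon: [(12,11) (221/16,11) (16,16) (65/4,17) (12,17)]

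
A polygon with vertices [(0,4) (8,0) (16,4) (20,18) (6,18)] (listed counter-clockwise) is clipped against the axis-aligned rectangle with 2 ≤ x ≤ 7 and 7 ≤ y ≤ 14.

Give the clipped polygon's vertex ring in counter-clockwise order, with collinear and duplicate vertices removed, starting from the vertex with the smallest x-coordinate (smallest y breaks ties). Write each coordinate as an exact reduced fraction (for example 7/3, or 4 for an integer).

1. After x ≥ 2: [(2,26/3) (2,3) (8,0) (16,4) (20,18) (6,18)]
2. After x ≤ 7: [(2,26/3) (2,3) (7,1/2) (7,18) (6,18)]
3. After y ≥ 7: [(2,26/3) (2,7) (7,7) (7,18) (6,18)]
4. After y ≤ 14: [(30/7,14) (2,26/3) (2,7) (7,7) (7,14)]
5. Canonical ring: [(2,7) (7,7) (7,14) (30/7,14) (2,26/3)]

Clipped polygon: [(2,7) (7,7) (7,14) (30/7,14) (2,26/3)]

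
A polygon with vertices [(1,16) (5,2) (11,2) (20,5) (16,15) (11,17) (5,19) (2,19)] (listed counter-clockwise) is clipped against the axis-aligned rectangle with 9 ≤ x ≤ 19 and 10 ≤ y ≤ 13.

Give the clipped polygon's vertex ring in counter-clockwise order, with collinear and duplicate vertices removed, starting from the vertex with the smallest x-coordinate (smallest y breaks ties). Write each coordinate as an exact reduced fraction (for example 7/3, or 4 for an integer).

Clipped polygon: [(9,10) (18,10) (84/5,13) (9,13)]

1. After x ≥ 9: [(9,2) (11,2) (20,5) (16,15) (11,17) (9,53/3)]
2. After x ≤ 19: [(9,2) (11,2) (19,14/3) (19,15/2) (16,15) (11,17) (9,53/3)]
3. After y ≥ 10: [(9,10) (18,10) (16,15) (11,17) (9,53/3)]
4. After y ≤ 13: [(9,13) (9,10) (18,10) (84/5,13)]
5. Canonical ring: [(9,10) (18,10) (84/5,13) (9,13)]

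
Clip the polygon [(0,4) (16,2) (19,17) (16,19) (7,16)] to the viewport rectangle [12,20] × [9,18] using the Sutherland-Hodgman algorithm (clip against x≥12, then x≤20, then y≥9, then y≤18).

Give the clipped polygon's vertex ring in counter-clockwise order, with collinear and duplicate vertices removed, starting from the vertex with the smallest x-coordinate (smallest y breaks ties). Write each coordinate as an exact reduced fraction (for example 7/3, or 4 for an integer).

Clipped polygon: [(12,9) (87/5,9) (19,17) (35/2,18) (13,18) (12,53/3)]

1. After x ≥ 12: [(12,5/2) (16,2) (19,17) (16,19) (12,53/3)]
2. After x ≤ 20: [(12,5/2) (16,2) (19,17) (16,19) (12,53/3)]
3. After y ≥ 9: [(12,9) (87/5,9) (19,17) (16,19) (12,53/3)]
4. After y ≤ 18: [(12,9) (87/5,9) (19,17) (35/2,18) (13,18) (12,53/3)]
5. Canonical ring: [(12,9) (87/5,9) (19,17) (35/2,18) (13,18) (12,53/3)]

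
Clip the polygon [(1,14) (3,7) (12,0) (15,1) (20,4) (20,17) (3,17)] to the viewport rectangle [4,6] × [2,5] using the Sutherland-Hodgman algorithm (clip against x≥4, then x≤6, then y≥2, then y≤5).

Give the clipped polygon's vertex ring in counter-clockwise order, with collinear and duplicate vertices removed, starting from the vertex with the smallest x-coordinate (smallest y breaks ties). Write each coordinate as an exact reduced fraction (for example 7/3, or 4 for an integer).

Clipped polygon: [(39/7,5) (6,14/3) (6,5)]

1. After x ≥ 4: [(4,56/9) (12,0) (15,1) (20,4) (20,17) (4,17)]
2. After x ≤ 6: [(4,56/9) (6,14/3) (6,17) (4,17)]
3. After y ≥ 2: [(4,56/9) (6,14/3) (6,17) (4,17)]
4. After y ≤ 5: [(39/7,5) (6,14/3) (6,5)]
5. Canonical ring: [(39/7,5) (6,14/3) (6,5)]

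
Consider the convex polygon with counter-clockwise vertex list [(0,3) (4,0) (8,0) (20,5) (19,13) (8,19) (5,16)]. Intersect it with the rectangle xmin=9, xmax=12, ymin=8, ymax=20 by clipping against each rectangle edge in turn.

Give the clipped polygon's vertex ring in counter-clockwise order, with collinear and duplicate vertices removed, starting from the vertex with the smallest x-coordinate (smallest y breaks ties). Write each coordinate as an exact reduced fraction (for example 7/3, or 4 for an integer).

1. After x ≥ 9: [(9,5/12) (20,5) (19,13) (9,203/11)]
2. After x ≤ 12: [(9,5/12) (12,5/3) (12,185/11) (9,203/11)]
3. After y ≥ 8: [(9,8) (12,8) (12,185/11) (9,203/11)]
4. After y ≤ 20: [(9,8) (12,8) (12,185/11) (9,203/11)]
5. Canonical ring: [(9,8) (12,8) (12,185/11) (9,203/11)]

Clipped polygon: [(9,8) (12,8) (12,185/11) (9,203/11)]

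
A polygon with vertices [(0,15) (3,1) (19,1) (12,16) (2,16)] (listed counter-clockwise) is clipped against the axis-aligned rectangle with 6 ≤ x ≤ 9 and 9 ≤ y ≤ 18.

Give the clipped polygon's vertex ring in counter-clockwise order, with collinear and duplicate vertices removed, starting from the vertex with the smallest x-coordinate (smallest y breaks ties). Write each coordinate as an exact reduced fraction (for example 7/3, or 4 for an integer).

Clipped polygon: [(6,9) (9,9) (9,16) (6,16)]

1. After x ≥ 6: [(6,1) (19,1) (12,16) (6,16)]
2. After x ≤ 9: [(6,1) (9,1) (9,16) (6,16)]
3. After y ≥ 9: [(6,9) (9,9) (9,16) (6,16)]
4. After y ≤ 18: [(6,9) (9,9) (9,16) (6,16)]
5. Canonical ring: [(6,9) (9,9) (9,16) (6,16)]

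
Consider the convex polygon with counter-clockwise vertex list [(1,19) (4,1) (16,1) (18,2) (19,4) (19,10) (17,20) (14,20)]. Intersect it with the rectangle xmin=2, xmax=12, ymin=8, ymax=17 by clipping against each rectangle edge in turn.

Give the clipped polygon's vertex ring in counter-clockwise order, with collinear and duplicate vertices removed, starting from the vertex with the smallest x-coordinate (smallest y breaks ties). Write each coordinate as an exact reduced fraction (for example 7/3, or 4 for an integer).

1. After x ≥ 2: [(2,248/13) (2,13) (4,1) (16,1) (18,2) (19,4) (19,10) (17,20) (14,20)]
2. After x ≤ 12: [(12,258/13) (2,248/13) (2,13) (4,1) (12,1)]
3. After y ≥ 8: [(12,8) (12,258/13) (2,248/13) (2,13) (17/6,8)]
4. After y ≤ 17: [(12,8) (12,17) (2,17) (2,13) (17/6,8)]
5. Canonical ring: [(2,13) (17/6,8) (12,8) (12,17) (2,17)]

Clipped polygon: [(2,13) (17/6,8) (12,8) (12,17) (2,17)]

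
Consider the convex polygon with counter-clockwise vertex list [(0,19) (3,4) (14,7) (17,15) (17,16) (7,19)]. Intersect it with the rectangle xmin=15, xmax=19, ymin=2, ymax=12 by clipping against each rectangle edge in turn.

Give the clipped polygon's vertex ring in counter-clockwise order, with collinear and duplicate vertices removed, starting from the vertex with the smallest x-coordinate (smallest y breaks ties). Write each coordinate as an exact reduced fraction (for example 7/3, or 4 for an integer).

1. After x ≥ 15: [(15,29/3) (17,15) (17,16) (15,83/5)]
2. After x ≤ 19: [(15,29/3) (17,15) (17,16) (15,83/5)]
3. After y ≥ 2: [(15,29/3) (17,15) (17,16) (15,83/5)]
4. After y ≤ 12: [(15,12) (15,29/3) (127/8,12)]
5. Canonical ring: [(15,29/3) (127/8,12) (15,12)]

Clipped polygon: [(15,29/3) (127/8,12) (15,12)]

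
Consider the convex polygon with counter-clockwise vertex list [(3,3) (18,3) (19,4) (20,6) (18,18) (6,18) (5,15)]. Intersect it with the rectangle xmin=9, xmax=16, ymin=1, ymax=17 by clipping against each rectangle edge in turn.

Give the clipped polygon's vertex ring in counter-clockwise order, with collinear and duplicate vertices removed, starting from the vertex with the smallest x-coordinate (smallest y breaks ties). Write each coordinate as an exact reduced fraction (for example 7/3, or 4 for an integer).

1. After x ≥ 9: [(9,3) (18,3) (19,4) (20,6) (18,18) (9,18)]
2. After x ≤ 16: [(9,3) (16,3) (16,18) (9,18)]
3. After y ≥ 1: [(9,3) (16,3) (16,18) (9,18)]
4. After y ≤ 17: [(9,17) (9,3) (16,3) (16,17)]
5. Canonical ring: [(9,3) (16,3) (16,17) (9,17)]

Clipped polygon: [(9,3) (16,3) (16,17) (9,17)]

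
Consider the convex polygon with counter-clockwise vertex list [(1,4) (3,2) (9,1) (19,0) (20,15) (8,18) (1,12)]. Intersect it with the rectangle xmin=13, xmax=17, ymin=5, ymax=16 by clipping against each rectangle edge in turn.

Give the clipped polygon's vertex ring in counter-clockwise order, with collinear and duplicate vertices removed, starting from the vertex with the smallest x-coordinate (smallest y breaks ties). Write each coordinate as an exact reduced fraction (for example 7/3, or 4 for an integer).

Clipped polygon: [(13,5) (17,5) (17,63/4) (16,16) (13,16)]

1. After x ≥ 13: [(13,3/5) (19,0) (20,15) (13,67/4)]
2. After x ≤ 17: [(13,3/5) (17,1/5) (17,63/4) (13,67/4)]
3. After y ≥ 5: [(13,5) (17,5) (17,63/4) (13,67/4)]
4. After y ≤ 16: [(13,16) (13,5) (17,5) (17,63/4) (16,16)]
5. Canonical ring: [(13,5) (17,5) (17,63/4) (16,16) (13,16)]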